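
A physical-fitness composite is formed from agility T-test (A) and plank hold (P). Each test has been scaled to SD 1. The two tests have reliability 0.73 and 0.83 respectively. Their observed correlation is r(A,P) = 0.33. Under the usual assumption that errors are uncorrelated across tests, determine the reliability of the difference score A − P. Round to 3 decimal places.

0.672

Var(A−P) = 1 + 1 − 2·0.33 = 2 − 0.66 = 1.34.
Under uncorrelated errors the observed covariances equal the true-score covariances, so only the own-variance terms attenuate.
True-score variance = [0.73 + 0.83] − 0.66 = 1.56 − 0.66 = 0.9.
Reliability = 0.9 / 1.34 = 0.672.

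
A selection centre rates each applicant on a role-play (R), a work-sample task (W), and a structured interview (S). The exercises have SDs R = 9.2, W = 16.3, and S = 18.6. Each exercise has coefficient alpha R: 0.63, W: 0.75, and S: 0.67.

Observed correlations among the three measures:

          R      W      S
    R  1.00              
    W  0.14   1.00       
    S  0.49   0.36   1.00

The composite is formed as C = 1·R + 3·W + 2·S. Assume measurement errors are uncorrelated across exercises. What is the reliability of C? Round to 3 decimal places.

0.807

Var(C) = 9.2² + 3²·16.3² + 2²·18.6² + 2·[3·9.2·16.3·0.14 + 2·9.2·18.6·0.49 + 6·16.3·18.6·0.36] = 3859.69 + 1771.1 = 5630.79.
Under uncorrelated errors the observed covariances equal the true-score covariances, so only the own-variance terms attenuate.
True-score variance = [9.2²·0.63 + 3²·16.3²·0.75 + 2²·18.6²·0.67] + 1771.1 = 2773.9 + 1771.1 = 4545.
Reliability = 4545 / 5630.79 = 0.807.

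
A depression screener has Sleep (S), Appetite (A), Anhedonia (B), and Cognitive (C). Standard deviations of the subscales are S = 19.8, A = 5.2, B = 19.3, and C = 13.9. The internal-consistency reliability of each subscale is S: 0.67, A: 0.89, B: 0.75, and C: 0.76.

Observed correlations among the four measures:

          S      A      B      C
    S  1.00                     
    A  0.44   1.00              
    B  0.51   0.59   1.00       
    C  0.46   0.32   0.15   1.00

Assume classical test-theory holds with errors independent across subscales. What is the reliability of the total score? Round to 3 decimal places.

Var(S+A+B+C) = 19.8² + 5.2² + 19.3² + 13.9² + 2·[19.8·5.2·0.44 + 19.8·19.3·0.51 + 19.8·13.9·0.46 + 5.2·19.3·0.59 + 5.2·13.9·0.32 + 19.3·13.9·0.15] = 984.78 + 978.755 = 1963.54.
With uncorrelated errors the cross-covariances are all true-score covariance, so they carry over unchanged; only the diagonal terms shrink to ρᵢσᵢ².
True-score variance = [19.8²·0.67 + 5.2²·0.89 + 19.3²·0.75 + 13.9²·0.76] + 978.755 = 712.94 + 978.755 = 1691.69.
Reliability = 1691.69 / 1963.54 = 0.862.

0.862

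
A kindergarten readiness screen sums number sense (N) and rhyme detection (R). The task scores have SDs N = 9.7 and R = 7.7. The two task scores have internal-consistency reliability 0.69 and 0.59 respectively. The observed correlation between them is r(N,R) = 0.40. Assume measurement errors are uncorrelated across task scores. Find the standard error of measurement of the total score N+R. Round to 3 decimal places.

Var(total) = 153.38 + 59.752 = 213.132.
True-score variance = 99.9032 + 59.752 = 159.655, so reliability = 0.7491.
Error variance = 213.132 − 159.655 = 53.4768; SEM = √53.4768 = 7.313.

7.313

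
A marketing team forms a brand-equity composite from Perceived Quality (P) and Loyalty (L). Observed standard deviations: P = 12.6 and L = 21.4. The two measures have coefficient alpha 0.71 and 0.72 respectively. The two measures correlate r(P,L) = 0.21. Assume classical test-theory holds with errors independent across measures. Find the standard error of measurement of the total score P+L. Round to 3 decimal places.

Var(total) = 616.72 + 113.249 = 729.969.
True-score variance = 442.451 + 113.249 = 555.7, so reliability = 0.7613.
Error variance = 729.969 − 555.7 = 174.269; SEM = √174.269 = 13.201.

13.201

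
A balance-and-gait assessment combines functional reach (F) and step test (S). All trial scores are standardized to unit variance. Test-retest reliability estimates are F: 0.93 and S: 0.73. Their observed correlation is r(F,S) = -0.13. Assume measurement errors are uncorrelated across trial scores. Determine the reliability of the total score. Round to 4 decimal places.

0.8046

Var(F+S) = 2 + 2·[(-0.13)] = 2 − 0.26 = 1.74.
Because errors are independent across components, Cov(Tᵢ,Tⱼ) = Cov(Xᵢ,Xⱼ); the off-diagonal part of the true-score variance is the same as above.
True-score variance = [0.93 + 0.73] − 0.26 = 1.66 − 0.26 = 1.4.
Reliability = 1.4 / 1.74 = 0.8046.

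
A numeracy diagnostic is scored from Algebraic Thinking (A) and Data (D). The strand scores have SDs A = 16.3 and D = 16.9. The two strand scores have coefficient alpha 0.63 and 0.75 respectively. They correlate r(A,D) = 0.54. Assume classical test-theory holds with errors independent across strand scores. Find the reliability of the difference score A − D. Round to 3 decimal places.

Var(A−D) = 16.3² + 16.9² − 2·16.3·16.9·0.54 = 551.3 − 297.508 = 253.792.
With uncorrelated errors the cross-covariances are all true-score covariance, so they carry over unchanged; only the diagonal terms shrink to ρᵢσᵢ².
True-score variance = [16.3²·0.63 + 16.9²·0.75] − 297.508 = 381.592 − 297.508 = 84.0846.
Reliability = 84.0846 / 253.792 = 0.331.

0.331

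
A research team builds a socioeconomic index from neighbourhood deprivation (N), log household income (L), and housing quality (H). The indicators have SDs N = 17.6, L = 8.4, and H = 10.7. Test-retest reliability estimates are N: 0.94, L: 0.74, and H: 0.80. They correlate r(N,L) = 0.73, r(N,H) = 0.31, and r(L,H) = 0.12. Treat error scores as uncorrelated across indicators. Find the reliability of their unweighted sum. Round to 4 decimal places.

0.9295

Var(N+L+H) = 17.6² + 8.4² + 10.7² + 2·[17.6·8.4·0.73 + 17.6·10.7·0.31 + 8.4·10.7·0.12] = 494.81 + 354.176 = 848.986.
With uncorrelated errors the cross-covariances are all true-score covariance, so they carry over unchanged; only the diagonal terms shrink to ρᵢσᵢ².
True-score variance = [17.6²·0.94 + 8.4²·0.74 + 10.7²·0.80] + 354.176 = 434.981 + 354.176 = 789.157.
Reliability = 789.157 / 848.986 = 0.9295.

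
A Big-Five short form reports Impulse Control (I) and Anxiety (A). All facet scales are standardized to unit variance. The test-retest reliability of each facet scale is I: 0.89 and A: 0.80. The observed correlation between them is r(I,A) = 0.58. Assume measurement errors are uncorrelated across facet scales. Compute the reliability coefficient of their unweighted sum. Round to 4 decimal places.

Var(I+A) = 2 + 2·[0.58] = 2 + 1.16 = 3.16.
Under uncorrelated errors the observed covariances equal the true-score covariances, so only the own-variance terms attenuate.
True-score variance = [0.89 + 0.80] + 1.16 = 1.69 + 1.16 = 2.85.
Reliability = 2.85 / 3.16 = 0.9019.

0.9019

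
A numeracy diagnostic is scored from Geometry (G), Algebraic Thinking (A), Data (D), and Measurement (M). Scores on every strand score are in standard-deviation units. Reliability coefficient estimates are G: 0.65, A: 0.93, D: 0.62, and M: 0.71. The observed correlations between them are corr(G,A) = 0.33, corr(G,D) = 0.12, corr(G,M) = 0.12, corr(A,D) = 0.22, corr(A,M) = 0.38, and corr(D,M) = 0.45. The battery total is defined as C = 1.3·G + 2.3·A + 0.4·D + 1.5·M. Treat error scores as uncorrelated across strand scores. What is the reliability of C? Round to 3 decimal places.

0.892

Var(C) = 1.3² + 2.3² + 0.4² + 1.5² + 2·[2.99·0.33 + 0.52·0.12 + 1.95·0.12 + 0.92·0.22 + 3.45·0.38 + 0.6·0.45] = 9.39 + 6.133 = 15.523.
Because errors are independent across components, Cov(Tᵢ,Tⱼ) = Cov(Xᵢ,Xⱼ); the off-diagonal part of the true-score variance is the same as above.
True-score variance = [1.3²·0.65 + 2.3²·0.93 + 0.4²·0.62 + 1.5²·0.71] + 6.133 = 7.7149 + 6.133 = 13.8479.
Reliability = 13.8479 / 15.523 = 0.892.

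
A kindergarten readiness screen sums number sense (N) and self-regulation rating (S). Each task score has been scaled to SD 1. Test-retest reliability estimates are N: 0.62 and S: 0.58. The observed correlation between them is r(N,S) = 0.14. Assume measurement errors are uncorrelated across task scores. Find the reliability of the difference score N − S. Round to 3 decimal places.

0.535

Var(N−S) = 1 + 1 − 2·0.14 = 2 − 0.28 = 1.72.
Under uncorrelated errors the observed covariances equal the true-score covariances, so only the own-variance terms attenuate.
True-score variance = [0.62 + 0.58] − 0.28 = 1.2 − 0.28 = 0.92.
Reliability = 0.92 / 1.72 = 0.535.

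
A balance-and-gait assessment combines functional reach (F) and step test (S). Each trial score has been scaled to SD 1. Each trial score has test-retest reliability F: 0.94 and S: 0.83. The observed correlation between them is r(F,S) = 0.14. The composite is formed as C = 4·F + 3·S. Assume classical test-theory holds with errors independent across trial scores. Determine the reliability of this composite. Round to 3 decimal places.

Var(C) = 4² + 3² + 2·[12·0.14] = 25 + 3.36 = 28.36.
With uncorrelated errors the cross-covariances are all true-score covariance, so they carry over unchanged; only the diagonal terms shrink to ρᵢσᵢ².
True-score variance = [4²·0.94 + 3²·0.83] + 3.36 = 22.51 + 3.36 = 25.87.
Reliability = 25.87 / 28.36 = 0.912.

0.912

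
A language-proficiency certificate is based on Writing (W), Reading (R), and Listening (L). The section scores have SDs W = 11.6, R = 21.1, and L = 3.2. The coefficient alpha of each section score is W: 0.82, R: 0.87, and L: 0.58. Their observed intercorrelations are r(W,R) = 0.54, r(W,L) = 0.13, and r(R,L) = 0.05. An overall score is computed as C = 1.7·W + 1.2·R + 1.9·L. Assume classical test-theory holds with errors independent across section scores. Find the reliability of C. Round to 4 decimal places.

0.8978

Var(C) = 1.7²·11.6² + 1.2²·21.1² + 1.9²·3.2² + 2·[2.04·11.6·21.1·0.54 + 3.23·11.6·3.2·0.13 + 2.28·21.1·3.2·0.05] = 1066.95 + 585.823 = 1652.77.
Under uncorrelated errors the observed covariances equal the true-score covariances, so only the own-variance terms attenuate.
True-score variance = [1.7²·11.6²·0.82 + 1.2²·21.1²·0.87 + 1.9²·3.2²·0.58] + 585.823 = 898.08 + 585.823 = 1483.9.
Reliability = 1483.9 / 1652.77 = 0.8978.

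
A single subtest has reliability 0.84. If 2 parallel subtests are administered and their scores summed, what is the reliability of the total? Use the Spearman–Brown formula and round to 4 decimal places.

ρ_k = kρ / (1 + (k−1)ρ) = 2·0.84 / (1 + 1·0.84) = 1.680 / 1.840 = 0.9130.

0.9130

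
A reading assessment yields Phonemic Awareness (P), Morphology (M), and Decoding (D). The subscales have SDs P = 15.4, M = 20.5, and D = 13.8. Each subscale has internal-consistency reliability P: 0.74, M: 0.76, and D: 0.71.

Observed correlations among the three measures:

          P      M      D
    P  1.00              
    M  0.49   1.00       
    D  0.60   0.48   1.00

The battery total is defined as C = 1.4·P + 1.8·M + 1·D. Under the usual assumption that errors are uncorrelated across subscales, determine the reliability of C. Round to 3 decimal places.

Var(C) = 1.4²·15.4² + 1.8²·20.5² + 13.8² + 2·[2.52·15.4·20.5·0.49 + 1.4·15.4·13.8·0.60 + 1.8·20.5·13.8·0.48] = 2016.88 + 1625.54 = 3642.42.
With uncorrelated errors the cross-covariances are all true-score covariance, so they carry over unchanged; only the diagonal terms shrink to ρᵢσᵢ².
True-score variance = [1.4²·15.4²·0.74 + 1.8²·20.5²·0.76 + 13.8²·0.71] + 1625.54 = 1514.01 + 1625.54 = 3139.55.
Reliability = 3139.55 / 3642.42 = 0.862.

0.862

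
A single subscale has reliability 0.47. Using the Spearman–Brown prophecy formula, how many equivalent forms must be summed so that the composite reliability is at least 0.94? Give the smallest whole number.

k ≥ ρ*(1−ρ₁)/(ρ₁(1−ρ*)) = 0.94·0.53 / (0.47·0.06) = 17.667.
Smallest integer k = 18.

18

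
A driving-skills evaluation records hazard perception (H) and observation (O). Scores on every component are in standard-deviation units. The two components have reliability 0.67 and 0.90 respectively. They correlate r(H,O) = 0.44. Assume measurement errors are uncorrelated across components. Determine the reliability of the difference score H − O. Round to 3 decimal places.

Var(H−O) = 1 + 1 − 2·0.44 = 2 − 0.88 = 1.12.
Under uncorrelated errors the observed covariances equal the true-score covariances, so only the own-variance terms attenuate.
True-score variance = [0.67 + 0.90] − 0.88 = 1.57 − 0.88 = 0.69.
Reliability = 0.69 / 1.12 = 0.616.

0.616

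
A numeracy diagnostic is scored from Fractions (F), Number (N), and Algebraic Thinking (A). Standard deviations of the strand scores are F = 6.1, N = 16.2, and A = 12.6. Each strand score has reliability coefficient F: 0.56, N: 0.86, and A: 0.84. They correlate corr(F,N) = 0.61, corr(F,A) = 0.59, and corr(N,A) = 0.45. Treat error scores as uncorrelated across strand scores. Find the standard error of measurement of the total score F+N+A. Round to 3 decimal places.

Var(total) = 458.41 + 394.963 = 853.373.
True-score variance = 379.894 + 394.963 = 774.858, so reliability = 0.9080.
Error variance = 853.373 − 774.858 = 78.5156; SEM = √78.5156 = 8.861.

8.861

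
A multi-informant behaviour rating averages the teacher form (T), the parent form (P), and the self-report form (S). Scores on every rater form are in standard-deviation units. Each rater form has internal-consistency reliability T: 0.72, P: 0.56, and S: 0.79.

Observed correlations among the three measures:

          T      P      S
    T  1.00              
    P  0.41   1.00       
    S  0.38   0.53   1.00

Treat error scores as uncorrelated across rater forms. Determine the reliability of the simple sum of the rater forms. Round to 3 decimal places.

0.835

Var(T+P+S) = 3 + 2·[0.41 + 0.38 + 0.53] = 3 + 2.64 = 5.64.
With uncorrelated errors the cross-covariances are all true-score covariance, so they carry over unchanged; only the diagonal terms shrink to ρᵢσᵢ².
True-score variance = [0.72 + 0.56 + 0.79] + 2.64 = 2.07 + 2.64 = 4.71.
Reliability = 4.71 / 5.64 = 0.835.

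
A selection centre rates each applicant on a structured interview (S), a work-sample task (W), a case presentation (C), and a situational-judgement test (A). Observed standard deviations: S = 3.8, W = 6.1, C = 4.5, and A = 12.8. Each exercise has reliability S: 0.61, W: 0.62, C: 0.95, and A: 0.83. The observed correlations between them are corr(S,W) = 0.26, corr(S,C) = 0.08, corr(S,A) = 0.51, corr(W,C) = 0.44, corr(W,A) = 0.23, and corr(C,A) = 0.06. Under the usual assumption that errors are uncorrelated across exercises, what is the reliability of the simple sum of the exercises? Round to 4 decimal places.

0.8675

Var(S+W+C+A) = 3.8² + 6.1² + 4.5² + 12.8² + 2·[3.8·6.1·0.26 + 3.8·4.5·0.08 + 3.8·12.8·0.51 + 6.1·4.5·0.44 + 6.1·12.8·0.23 + 4.5·12.8·0.06] = 235.74 + 131.387 = 367.127.
Under uncorrelated errors the observed covariances equal the true-score covariances, so only the own-variance terms attenuate.
True-score variance = [3.8²·0.61 + 6.1²·0.62 + 4.5²·0.95 + 12.8²·0.83] + 131.387 = 187.103 + 131.387 = 318.49.
Reliability = 318.49 / 367.127 = 0.8675.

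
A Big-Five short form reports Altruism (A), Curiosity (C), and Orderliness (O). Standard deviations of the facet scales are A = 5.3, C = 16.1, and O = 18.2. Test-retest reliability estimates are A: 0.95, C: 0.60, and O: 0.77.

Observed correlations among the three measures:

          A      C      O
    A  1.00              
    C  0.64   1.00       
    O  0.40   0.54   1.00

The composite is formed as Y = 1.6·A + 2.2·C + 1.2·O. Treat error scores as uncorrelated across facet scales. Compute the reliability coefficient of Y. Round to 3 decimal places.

Var(Y) = 1.6²·5.3² + 2.2²·16.1² + 1.2²·18.2² + 2·[3.52·5.3·16.1·0.64 + 1.92·5.3·18.2·0.40 + 2.64·16.1·18.2·0.54] = 1803.47 + 1368.08 = 3171.56.
With uncorrelated errors the cross-covariances are all true-score covariance, so they carry over unchanged; only the diagonal terms shrink to ρᵢσᵢ².
True-score variance = [1.6²·5.3²·0.95 + 2.2²·16.1²·0.60 + 1.2²·18.2²·0.77] + 1368.08 = 1188.34 + 1368.08 = 2556.42.
Reliability = 2556.42 / 3171.56 = 0.806.

0.806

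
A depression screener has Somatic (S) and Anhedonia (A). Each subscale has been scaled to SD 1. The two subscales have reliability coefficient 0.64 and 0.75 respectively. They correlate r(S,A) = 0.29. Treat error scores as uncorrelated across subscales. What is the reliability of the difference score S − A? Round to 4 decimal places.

Var(S−A) = 1 + 1 − 2·0.29 = 2 − 0.58 = 1.42.
Under uncorrelated errors the observed covariances equal the true-score covariances, so only the own-variance terms attenuate.
True-score variance = [0.64 + 0.75] − 0.58 = 1.39 − 0.58 = 0.81.
Reliability = 0.81 / 1.42 = 0.5704.

0.5704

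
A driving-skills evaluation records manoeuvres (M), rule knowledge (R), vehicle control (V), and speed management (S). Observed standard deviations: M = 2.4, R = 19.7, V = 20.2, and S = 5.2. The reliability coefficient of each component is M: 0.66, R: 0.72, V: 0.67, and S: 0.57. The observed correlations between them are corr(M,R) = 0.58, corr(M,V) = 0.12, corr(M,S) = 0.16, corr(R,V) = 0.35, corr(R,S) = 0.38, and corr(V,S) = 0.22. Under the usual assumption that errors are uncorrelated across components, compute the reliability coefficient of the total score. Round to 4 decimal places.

0.8027

Var(M+R+V+S) = 2.4² + 19.7² + 20.2² + 5.2² + 2·[2.4·19.7·0.58 + 2.4·20.2·0.12 + 2.4·5.2·0.16 + 19.7·20.2·0.35 + 19.7·5.2·0.38 + 20.2·5.2·0.22] = 828.93 + 473.104 = 1302.03.
Under uncorrelated errors the observed covariances equal the true-score covariances, so only the own-variance terms attenuate.
True-score variance = [2.4²·0.66 + 19.7²·0.72 + 20.2²·0.67 + 5.2²·0.57] + 473.104 = 572.026 + 473.104 = 1045.13.
Reliability = 1045.13 / 1302.03 = 0.8027.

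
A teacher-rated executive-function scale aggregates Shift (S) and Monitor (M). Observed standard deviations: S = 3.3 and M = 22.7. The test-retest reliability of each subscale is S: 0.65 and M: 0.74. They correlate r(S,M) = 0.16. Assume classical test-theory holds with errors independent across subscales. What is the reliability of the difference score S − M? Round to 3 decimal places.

Var(S−M) = 3.3² + 22.7² − 2·3.3·22.7·0.16 = 526.18 − 23.9712 = 502.209.
Under uncorrelated errors the observed covariances equal the true-score covariances, so only the own-variance terms attenuate.
True-score variance = [3.3²·0.65 + 22.7²·0.74] − 23.9712 = 388.393 − 23.9712 = 364.422.
Reliability = 364.422 / 502.209 = 0.726.

0.726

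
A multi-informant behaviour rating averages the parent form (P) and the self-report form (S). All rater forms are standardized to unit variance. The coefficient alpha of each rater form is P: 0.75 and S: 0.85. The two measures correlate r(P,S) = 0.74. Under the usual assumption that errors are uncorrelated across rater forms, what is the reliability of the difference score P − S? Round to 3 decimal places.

0.231

Var(P−S) = 1 + 1 − 2·0.74 = 2 − 1.48 = 0.52.
With uncorrelated errors the cross-covariances are all true-score covariance, so they carry over unchanged; only the diagonal terms shrink to ρᵢσᵢ².
True-score variance = [0.75 + 0.85] − 1.48 = 1.6 − 1.48 = 0.12.
Reliability = 0.12 / 0.52 = 0.231.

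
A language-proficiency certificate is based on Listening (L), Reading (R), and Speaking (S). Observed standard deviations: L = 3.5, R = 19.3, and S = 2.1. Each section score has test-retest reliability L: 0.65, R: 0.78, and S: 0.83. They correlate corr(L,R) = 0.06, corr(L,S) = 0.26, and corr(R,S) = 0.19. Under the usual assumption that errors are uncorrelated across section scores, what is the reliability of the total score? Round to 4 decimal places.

Var(L+R+S) = 3.5² + 19.3² + 2.1² + 2·[3.5·19.3·0.06 + 3.5·2.1·0.26 + 19.3·2.1·0.19] = 389.15 + 27.3294 = 416.479.
Because errors are independent across components, Cov(Tᵢ,Tⱼ) = Cov(Xᵢ,Xⱼ); the off-diagonal part of the true-score variance is the same as above.
True-score variance = [3.5²·0.65 + 19.3²·0.78 + 2.1²·0.83] + 27.3294 = 302.165 + 27.3294 = 329.494.
Reliability = 329.494 / 416.479 = 0.7911.

0.7911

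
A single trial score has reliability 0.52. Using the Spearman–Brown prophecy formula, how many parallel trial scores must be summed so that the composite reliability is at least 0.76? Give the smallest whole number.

k ≥ ρ*(1−ρ₁)/(ρ₁(1−ρ*)) = 0.76·0.48 / (0.52·0.24) = 2.923.
Smallest integer k = 3.

3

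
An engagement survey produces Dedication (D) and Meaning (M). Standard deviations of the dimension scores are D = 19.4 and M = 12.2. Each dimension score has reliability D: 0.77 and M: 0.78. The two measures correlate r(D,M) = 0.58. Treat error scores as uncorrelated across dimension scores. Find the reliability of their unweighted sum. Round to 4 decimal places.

0.8508

Var(D+M) = 19.4² + 12.2² + 2·[19.4·12.2·0.58] = 525.2 + 274.549 = 799.749.
Because errors are independent across components, Cov(Tᵢ,Tⱼ) = Cov(Xᵢ,Xⱼ); the off-diagonal part of the true-score variance is the same as above.
True-score variance = [19.4²·0.77 + 12.2²·0.78] + 274.549 = 405.892 + 274.549 = 680.441.
Reliability = 680.441 / 799.749 = 0.8508.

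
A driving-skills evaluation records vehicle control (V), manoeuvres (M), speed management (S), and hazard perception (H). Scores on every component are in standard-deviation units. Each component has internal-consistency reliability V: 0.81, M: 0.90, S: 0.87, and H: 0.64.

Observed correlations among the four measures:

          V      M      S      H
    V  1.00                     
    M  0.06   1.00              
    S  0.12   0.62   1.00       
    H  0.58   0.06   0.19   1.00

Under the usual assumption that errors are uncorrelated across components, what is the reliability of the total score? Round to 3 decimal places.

Var(V+M+S+H) = 4 + 2·[0.06 + 0.12 + 0.58 + 0.62 + 0.06 + 0.19] = 4 + 3.26 = 7.26.
Because errors are independent across components, Cov(Tᵢ,Tⱼ) = Cov(Xᵢ,Xⱼ); the off-diagonal part of the true-score variance is the same as above.
True-score variance = [0.81 + 0.90 + 0.87 + 0.64] + 3.26 = 3.22 + 3.26 = 6.48.
Reliability = 6.48 / 7.26 = 0.893.

0.893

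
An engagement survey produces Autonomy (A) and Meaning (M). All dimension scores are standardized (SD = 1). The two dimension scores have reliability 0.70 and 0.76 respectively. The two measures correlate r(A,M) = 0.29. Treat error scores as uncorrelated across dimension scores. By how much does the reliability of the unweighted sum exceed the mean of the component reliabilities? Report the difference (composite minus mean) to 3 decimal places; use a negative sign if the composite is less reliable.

0.061

Var(sum) = 2 + 0.58 = 2.58; true-score variance = 1.46 + 0.58 = 2.04; composite reliability = 0.7907.
Mean component reliability = 0.7300.
Difference = 0.7907 − 0.7300 = 0.061.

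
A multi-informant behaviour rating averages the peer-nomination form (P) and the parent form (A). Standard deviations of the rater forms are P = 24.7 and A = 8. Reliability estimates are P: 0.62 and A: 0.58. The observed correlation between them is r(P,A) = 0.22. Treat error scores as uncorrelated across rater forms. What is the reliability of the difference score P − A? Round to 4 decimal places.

Var(P−A) = 24.7² + 8² − 2·24.7·8·0.22 = 674.09 − 86.944 = 587.146.
Because errors are independent across components, Cov(Tᵢ,Tⱼ) = Cov(Xᵢ,Xⱼ); the off-diagonal part of the true-score variance is the same as above.
True-score variance = [24.7²·0.62 + 8²·0.58] − 86.944 = 415.376 − 86.944 = 328.432.
Reliability = 328.432 / 587.146 = 0.5594.

0.5594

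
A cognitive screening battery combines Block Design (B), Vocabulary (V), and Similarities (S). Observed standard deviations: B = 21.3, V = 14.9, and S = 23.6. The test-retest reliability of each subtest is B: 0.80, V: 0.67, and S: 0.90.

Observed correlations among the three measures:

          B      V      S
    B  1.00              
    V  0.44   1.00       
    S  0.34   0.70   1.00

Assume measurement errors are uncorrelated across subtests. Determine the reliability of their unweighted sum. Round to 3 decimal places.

0.906

Var(B+V+S) = 21.3² + 14.9² + 23.6² + 2·[21.3·14.9·0.44 + 21.3·23.6·0.34 + 14.9·23.6·0.70] = 1232.66 + 1113.4 = 2346.06.
With uncorrelated errors the cross-covariances are all true-score covariance, so they carry over unchanged; only the diagonal terms shrink to ρᵢσᵢ².
True-score variance = [21.3²·0.80 + 14.9²·0.67 + 23.6²·0.90] + 1113.4 = 1012.96 + 1113.4 = 2126.37.
Reliability = 2126.37 / 2346.06 = 0.906.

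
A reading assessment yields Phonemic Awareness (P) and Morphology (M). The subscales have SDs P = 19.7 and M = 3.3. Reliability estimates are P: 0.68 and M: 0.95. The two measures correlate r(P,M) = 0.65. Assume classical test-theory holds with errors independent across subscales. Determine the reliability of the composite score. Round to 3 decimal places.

Var(P+M) = 19.7² + 3.3² + 2·[19.7·3.3·0.65] = 398.98 + 84.513 = 483.493.
Under uncorrelated errors the observed covariances equal the true-score covariances, so only the own-variance terms attenuate.
True-score variance = [19.7²·0.68 + 3.3²·0.95] + 84.513 = 274.247 + 84.513 = 358.76.
Reliability = 358.76 / 483.493 = 0.742.

0.742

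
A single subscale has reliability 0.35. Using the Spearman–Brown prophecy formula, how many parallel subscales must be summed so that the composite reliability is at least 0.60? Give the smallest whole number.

3

k ≥ ρ*(1−ρ₁)/(ρ₁(1−ρ*)) = 0.60·0.65 / (0.35·0.40) = 2.786.
Smallest integer k = 3.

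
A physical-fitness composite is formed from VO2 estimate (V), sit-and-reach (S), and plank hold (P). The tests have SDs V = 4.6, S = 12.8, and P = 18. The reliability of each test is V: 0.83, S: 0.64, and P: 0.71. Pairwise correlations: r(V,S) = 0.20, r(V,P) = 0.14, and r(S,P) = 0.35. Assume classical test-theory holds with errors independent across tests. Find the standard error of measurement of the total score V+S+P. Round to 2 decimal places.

Var(total) = 509 + 208.016 = 717.016.
True-score variance = 352.46 + 208.016 = 560.476, so reliability = 0.7817.
Error variance = 717.016 − 560.476 = 156.54; SEM = √156.54 = 12.51.

12.51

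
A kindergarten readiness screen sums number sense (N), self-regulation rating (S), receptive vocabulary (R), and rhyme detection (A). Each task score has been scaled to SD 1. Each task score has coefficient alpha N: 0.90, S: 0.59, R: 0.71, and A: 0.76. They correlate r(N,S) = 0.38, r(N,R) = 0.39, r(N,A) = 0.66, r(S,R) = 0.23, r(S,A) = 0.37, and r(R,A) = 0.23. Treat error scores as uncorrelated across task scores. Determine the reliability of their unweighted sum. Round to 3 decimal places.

Var(N+S+R+A) = 4 + 2·[0.38 + 0.39 + 0.66 + 0.23 + 0.37 + 0.23] = 4 + 4.52 = 8.52.
Under uncorrelated errors the observed covariances equal the true-score covariances, so only the own-variance terms attenuate.
True-score variance = [0.90 + 0.59 + 0.71 + 0.76] + 4.52 = 2.96 + 4.52 = 7.48.
Reliability = 7.48 / 8.52 = 0.878.

0.878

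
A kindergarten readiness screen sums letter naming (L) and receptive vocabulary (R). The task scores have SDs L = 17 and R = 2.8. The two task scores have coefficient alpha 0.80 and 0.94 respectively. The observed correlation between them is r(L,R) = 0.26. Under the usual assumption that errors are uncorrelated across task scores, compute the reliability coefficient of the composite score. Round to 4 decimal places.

0.8188

Var(L+R) = 17² + 2.8² + 2·[17·2.8·0.26] = 296.84 + 24.752 = 321.592.
With uncorrelated errors the cross-covariances are all true-score covariance, so they carry over unchanged; only the diagonal terms shrink to ρᵢσᵢ².
True-score variance = [17²·0.80 + 2.8²·0.94] + 24.752 = 238.57 + 24.752 = 263.322.
Reliability = 263.322 / 321.592 = 0.8188.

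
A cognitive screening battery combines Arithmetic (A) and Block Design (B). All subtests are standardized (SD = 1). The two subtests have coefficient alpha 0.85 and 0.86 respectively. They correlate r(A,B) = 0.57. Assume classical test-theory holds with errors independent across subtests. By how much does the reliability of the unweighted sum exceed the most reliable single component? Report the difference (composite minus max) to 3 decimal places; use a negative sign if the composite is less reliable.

Var(sum) = 2 + 1.14 = 3.14; true-score variance = 1.71 + 1.14 = 2.85; composite reliability = 0.9076.
Max component reliability = 0.8600.
Difference = 0.9076 − 0.8600 = 0.048.

0.048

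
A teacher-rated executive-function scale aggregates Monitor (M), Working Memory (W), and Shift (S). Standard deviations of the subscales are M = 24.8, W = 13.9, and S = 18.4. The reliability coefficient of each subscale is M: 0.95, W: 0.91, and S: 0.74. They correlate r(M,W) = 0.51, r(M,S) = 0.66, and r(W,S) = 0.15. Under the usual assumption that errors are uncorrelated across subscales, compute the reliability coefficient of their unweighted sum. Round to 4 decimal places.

Var(M+W+S) = 24.8² + 13.9² + 18.4² + 2·[24.8·13.9·0.51 + 24.8·18.4·0.66 + 13.9·18.4·0.15] = 1146.81 + 1030.68 = 2177.49.
Under uncorrelated errors the observed covariances equal the true-score covariances, so only the own-variance terms attenuate.
True-score variance = [24.8²·0.95 + 13.9²·0.91 + 18.4²·0.74] + 1030.68 = 1010.64 + 1030.68 = 2041.33.
Reliability = 2041.33 / 2177.49 = 0.9375.

0.9375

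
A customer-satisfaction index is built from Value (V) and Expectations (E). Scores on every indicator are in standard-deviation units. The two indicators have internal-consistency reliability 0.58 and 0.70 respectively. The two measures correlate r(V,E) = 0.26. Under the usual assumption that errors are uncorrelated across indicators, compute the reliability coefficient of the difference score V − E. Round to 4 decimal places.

Var(V−E) = 1 + 1 − 2·0.26 = 2 − 0.52 = 1.48.
Because errors are independent across components, Cov(Tᵢ,Tⱼ) = Cov(Xᵢ,Xⱼ); the off-diagonal part of the true-score variance is the same as above.
True-score variance = [0.58 + 0.70] − 0.52 = 1.28 − 0.52 = 0.76.
Reliability = 0.76 / 1.48 = 0.5135.

0.5135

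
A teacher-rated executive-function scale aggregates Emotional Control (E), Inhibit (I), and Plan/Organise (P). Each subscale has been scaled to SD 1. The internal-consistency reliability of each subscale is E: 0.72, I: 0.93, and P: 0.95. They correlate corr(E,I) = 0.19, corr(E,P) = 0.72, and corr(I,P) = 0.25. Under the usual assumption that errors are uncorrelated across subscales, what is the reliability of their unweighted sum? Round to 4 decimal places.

Var(E+I+P) = 3 + 2·[0.19 + 0.72 + 0.25] = 3 + 2.32 = 5.32.
With uncorrelated errors the cross-covariances are all true-score covariance, so they carry over unchanged; only the diagonal terms shrink to ρᵢσᵢ².
True-score variance = [0.72 + 0.93 + 0.95] + 2.32 = 2.6 + 2.32 = 4.92.
Reliability = 4.92 / 5.32 = 0.9248.

0.9248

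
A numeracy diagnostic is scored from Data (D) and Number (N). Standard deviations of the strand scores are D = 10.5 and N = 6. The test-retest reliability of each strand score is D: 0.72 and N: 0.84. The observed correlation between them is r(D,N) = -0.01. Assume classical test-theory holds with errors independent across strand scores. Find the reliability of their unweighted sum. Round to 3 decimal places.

0.747

Var(D+N) = 10.5² + 6² + 2·[10.5·6·(-0.01)] = 146.25 − 1.26 = 144.99.
Because errors are independent across components, Cov(Tᵢ,Tⱼ) = Cov(Xᵢ,Xⱼ); the off-diagonal part of the true-score variance is the same as above.
True-score variance = [10.5²·0.72 + 6²·0.84] − 1.26 = 109.62 − 1.26 = 108.36.
Reliability = 108.36 / 144.99 = 0.747.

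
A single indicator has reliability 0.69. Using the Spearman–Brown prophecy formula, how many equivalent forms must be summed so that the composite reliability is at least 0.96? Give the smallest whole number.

11

k ≥ ρ*(1−ρ₁)/(ρ₁(1−ρ*)) = 0.96·0.31 / (0.69·0.04) = 10.783.
Smallest integer k = 11.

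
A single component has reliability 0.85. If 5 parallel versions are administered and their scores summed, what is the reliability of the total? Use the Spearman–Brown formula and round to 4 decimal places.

ρ_k = kρ / (1 + (k−1)ρ) = 5·0.85 / (1 + 4·0.85) = 4.250 / 4.400 = 0.9659.

0.9659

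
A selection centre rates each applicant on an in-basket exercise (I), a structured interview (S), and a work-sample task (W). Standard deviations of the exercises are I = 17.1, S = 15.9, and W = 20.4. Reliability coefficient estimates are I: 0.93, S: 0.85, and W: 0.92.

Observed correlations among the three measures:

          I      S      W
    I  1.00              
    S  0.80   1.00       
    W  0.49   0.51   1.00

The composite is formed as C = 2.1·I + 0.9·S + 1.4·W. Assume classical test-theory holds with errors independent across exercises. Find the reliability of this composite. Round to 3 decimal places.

Var(C) = 2.1²·17.1² + 0.9²·15.9² + 1.4²·20.4² + 2·[1.89·17.1·15.9·0.80 + 2.94·17.1·20.4·0.49 + 1.26·15.9·20.4·0.51] = 2309.98 + 2244.14 = 4554.12.
With uncorrelated errors the cross-covariances are all true-score covariance, so they carry over unchanged; only the diagonal terms shrink to ρᵢσᵢ².
True-score variance = [2.1²·17.1²·0.93 + 0.9²·15.9²·0.85 + 1.4²·20.4²·0.92] + 2244.14 = 2123.74 + 2244.14 = 4367.88.
Reliability = 4367.88 / 4554.12 = 0.959.

0.959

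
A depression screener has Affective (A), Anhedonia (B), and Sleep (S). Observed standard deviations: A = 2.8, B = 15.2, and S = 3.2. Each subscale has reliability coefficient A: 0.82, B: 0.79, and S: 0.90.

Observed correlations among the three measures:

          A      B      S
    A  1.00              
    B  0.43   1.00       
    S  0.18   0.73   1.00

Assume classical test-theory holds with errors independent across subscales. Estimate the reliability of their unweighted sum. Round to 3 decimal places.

0.858

Var(A+B+S) = 2.8² + 15.2² + 3.2² + 2·[2.8·15.2·0.43 + 2.8·3.2·0.18 + 15.2·3.2·0.73] = 249.12 + 110.842 = 359.962.
With uncorrelated errors the cross-covariances are all true-score covariance, so they carry over unchanged; only the diagonal terms shrink to ρᵢσᵢ².
True-score variance = [2.8²·0.82 + 15.2²·0.79 + 3.2²·0.90] + 110.842 = 198.166 + 110.842 = 309.008.
Reliability = 309.008 / 359.962 = 0.858.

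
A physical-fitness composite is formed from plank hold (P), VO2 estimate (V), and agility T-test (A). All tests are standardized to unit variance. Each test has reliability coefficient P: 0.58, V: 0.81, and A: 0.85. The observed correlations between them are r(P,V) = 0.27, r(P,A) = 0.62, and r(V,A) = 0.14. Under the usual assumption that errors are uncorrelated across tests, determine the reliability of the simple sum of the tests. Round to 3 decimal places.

Var(P+V+A) = 3 + 2·[0.27 + 0.62 + 0.14] = 3 + 2.06 = 5.06.
With uncorrelated errors the cross-covariances are all true-score covariance, so they carry over unchanged; only the diagonal terms shrink to ρᵢσᵢ².
True-score variance = [0.58 + 0.81 + 0.85] + 2.06 = 2.24 + 2.06 = 4.3.
Reliability = 4.3 / 5.06 = 0.850.

0.850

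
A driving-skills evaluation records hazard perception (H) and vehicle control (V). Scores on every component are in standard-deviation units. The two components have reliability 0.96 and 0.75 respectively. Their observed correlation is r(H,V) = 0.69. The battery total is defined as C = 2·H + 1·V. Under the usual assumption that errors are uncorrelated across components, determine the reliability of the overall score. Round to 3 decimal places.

Var(C) = 2² + 1 + 2·[2·0.69] = 5 + 2.76 = 7.76.
Because errors are independent across components, Cov(Tᵢ,Tⱼ) = Cov(Xᵢ,Xⱼ); the off-diagonal part of the true-score variance is the same as above.
True-score variance = [2²·0.96 + 0.75] + 2.76 = 4.59 + 2.76 = 7.35.
Reliability = 7.35 / 7.76 = 0.947.

0.947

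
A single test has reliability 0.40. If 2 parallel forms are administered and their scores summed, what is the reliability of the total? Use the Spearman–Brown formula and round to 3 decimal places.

ρ_k = kρ / (1 + (k−1)ρ) = 2·0.40 / (1 + 1·0.40) = 0.800 / 1.400 = 0.571.

0.571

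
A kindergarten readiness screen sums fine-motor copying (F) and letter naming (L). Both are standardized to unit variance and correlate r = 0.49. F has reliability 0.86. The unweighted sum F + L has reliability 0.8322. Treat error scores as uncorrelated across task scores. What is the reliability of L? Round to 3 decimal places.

0.640

Var(F+L) = 2 + 2·0.49 = 2.980.
True-score variance = ρ_F + ρ_L + 2·0.49, so 0.8322 = (0.86 + ρ_L + 0.98) / 2.980.
ρ_L = 0.8322·2.980 − 0.86 − 0.98 = 0.640.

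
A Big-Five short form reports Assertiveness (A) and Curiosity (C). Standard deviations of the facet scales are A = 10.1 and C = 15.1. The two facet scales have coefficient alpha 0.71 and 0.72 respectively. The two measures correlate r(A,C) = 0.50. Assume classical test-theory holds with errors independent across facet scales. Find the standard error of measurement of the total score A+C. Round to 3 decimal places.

Var(total) = 330.02 + 152.51 = 482.53.
True-score variance = 236.594 + 152.51 = 389.104, so reliability = 0.8064.
Error variance = 482.53 − 389.104 = 93.4257; SEM = √93.4257 = 9.666.

9.666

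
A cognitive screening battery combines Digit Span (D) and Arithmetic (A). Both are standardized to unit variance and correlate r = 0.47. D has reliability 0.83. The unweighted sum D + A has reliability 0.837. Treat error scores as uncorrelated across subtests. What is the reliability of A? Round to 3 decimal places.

0.691

Var(D+A) = 2 + 2·0.47 = 2.940.
True-score variance = ρ_D + ρ_A + 2·0.47, so 0.837 = (0.83 + ρ_A + 0.94) / 2.940.
ρ_A = 0.837·2.940 − 0.83 − 0.94 = 0.691.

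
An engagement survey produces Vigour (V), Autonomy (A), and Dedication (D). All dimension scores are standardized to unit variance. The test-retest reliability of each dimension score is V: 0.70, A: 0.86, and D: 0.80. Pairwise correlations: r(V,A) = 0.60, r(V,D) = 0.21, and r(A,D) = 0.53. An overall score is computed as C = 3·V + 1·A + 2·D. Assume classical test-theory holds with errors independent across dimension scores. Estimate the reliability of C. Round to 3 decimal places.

Var(C) = 3² + 1 + 2² + 2·[3·0.60 + 6·0.21 + 2·0.53] = 14 + 8.24 = 22.24.
Because errors are independent across components, Cov(Tᵢ,Tⱼ) = Cov(Xᵢ,Xⱼ); the off-diagonal part of the true-score variance is the same as above.
True-score variance = [3²·0.70 + 0.86 + 2²·0.80] + 8.24 = 10.36 + 8.24 = 18.6.
Reliability = 18.6 / 22.24 = 0.836.

0.836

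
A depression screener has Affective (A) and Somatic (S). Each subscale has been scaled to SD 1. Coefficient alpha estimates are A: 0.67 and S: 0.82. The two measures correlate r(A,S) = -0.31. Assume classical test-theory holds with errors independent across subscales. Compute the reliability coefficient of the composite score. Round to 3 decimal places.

Var(A+S) = 2 + 2·[(-0.31)] = 2 − 0.62 = 1.38.
Under uncorrelated errors the observed covariances equal the true-score covariances, so only the own-variance terms attenuate.
True-score variance = [0.67 + 0.82] − 0.62 = 1.49 − 0.62 = 0.87.
Reliability = 0.87 / 1.38 = 0.630.

0.630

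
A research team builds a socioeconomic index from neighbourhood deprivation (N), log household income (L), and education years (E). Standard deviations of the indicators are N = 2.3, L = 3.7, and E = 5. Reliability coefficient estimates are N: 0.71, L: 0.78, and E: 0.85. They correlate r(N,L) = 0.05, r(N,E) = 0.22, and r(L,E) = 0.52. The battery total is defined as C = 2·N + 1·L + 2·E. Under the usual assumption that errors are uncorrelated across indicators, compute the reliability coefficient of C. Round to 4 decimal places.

0.8763

Var(C) = 2²·2.3² + 3.7² + 2²·5² + 2·[2·2.3·3.7·0.05 + 4·2.3·5·0.22 + 2·3.7·5·0.52] = 134.85 + 60.422 = 195.272.
Under uncorrelated errors the observed covariances equal the true-score covariances, so only the own-variance terms attenuate.
True-score variance = [2²·2.3²·0.71 + 3.7²·0.78 + 2²·5²·0.85] + 60.422 = 110.702 + 60.422 = 171.124.
Reliability = 171.124 / 195.272 = 0.8763.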